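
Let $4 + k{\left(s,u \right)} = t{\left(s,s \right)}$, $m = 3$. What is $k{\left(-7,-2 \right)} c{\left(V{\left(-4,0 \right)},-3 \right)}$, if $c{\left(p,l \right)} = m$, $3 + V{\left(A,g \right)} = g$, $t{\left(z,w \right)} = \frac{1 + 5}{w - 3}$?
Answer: $- \frac{69}{5} \approx -13.8$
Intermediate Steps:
$t{\left(z,w \right)} = \frac{6}{-3 + w}$
$V{\left(A,g \right)} = -3 + g$
$k{\left(s,u \right)} = -4 + \frac{6}{-3 + s}$
$c{\left(p,l \right)} = 3$
$k{\left(-7,-2 \right)} c{\left(V{\left(-4,0 \right)},-3 \right)} = \frac{2 \left(9 - -14\right)}{-3 - 7} \cdot 3 = \frac{2 \left(9 + 14\right)}{-10} \cdot 3 = 2 \left(- \frac{1}{10}\right) 23 \cdot 3 = \left(- \frac{23}{5}\right) 3 = - \frac{69}{5}$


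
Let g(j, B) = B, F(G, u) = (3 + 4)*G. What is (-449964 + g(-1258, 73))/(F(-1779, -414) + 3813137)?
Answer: -449891/3800684 ≈ -0.11837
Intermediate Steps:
F(G, u) = 7*G
(-449964 + g(-1258, 73))/(F(-1779, -414) + 3813137) = (-449964 + 73)/(7*(-1779) + 3813137) = -449891/(-12453 + 3813137) = -449891/3800684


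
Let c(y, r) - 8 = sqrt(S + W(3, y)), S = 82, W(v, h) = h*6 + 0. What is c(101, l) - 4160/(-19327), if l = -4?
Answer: 158776/19327 + 4*sqrt(43) ≈ 34.445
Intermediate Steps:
W(v, h) = 6*h (W(v, h) = 6*h + 0 = 6*h)
c(y, r) = 8 + sqrt(82 + 6*y)
c(101, l) - 4160/(-19327) = (8 + sqrt(82 + 6*101)) - 4160/(-19327) = (8 + sqrt(82 + 606)) - 4160*(-1/19327) = (8 + sqrt(688)) + 4160/19327 = (8 + 4*sqrt(43)) + 4160/19327 = 158776/19327 + 4*sqrt(43)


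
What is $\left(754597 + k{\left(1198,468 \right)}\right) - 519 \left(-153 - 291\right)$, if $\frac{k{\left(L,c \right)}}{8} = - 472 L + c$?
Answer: $-3534871$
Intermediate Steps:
$k{\left(L,c \right)} = - 3776 L + 8 c$ ($k{\left(L,c \right)} = 8 \left(- 472 L + c\right) = 8 \left(c - 472 L\right) = - 3776 L + 8 c$)
$\left(754597 + k{\left(1198,468 \right)}\right) - 519 \left(-153 - 291\right) = \left(754597 + \left(\left(-3776\right) 1198 + 8 \cdot 468\right)\right) - 519 \left(-153 - 291\right) = \left(754597 + \left(-4523648 + 3744\right)\right) - -230436 = \left(754597 - 4519904\right) + 230436 = -3765307 + 230436 = -3534871$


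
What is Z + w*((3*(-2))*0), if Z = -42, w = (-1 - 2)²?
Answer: -42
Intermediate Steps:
w = 9 (w = (-3)² = 9)
Z + w*((3*(-2))*0) = -42 + 9*((3*(-2))*0) = -42 + 9*(-6*0) = -42 + 9*0 = -42 + 0 = -42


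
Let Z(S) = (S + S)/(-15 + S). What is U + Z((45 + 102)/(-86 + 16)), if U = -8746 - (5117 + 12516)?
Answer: -1503589/57 ≈ -26379.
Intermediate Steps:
U = -26379 (U = -8746 - 1*17633 = -8746 - 17633 = -26379)
Z(S) = 2*S/(-15 + S) (Z(S) = (2*S)/(-15 + S) = 2*S/(-15 + S))
U + Z((45 + 102)/(-86 + 16)) = -26379 + 2*((45 + 102)/(-86 + 16))/(-15 + (45 + 102)/(-86 + 16)) = -26379 + 2*(147/(-70))/(-15 + 147/(-70)) = -26379 + 2*(147*(-1/70))/(-15 + 147*(-1/70)) = -26379 + 2*(-21/10)/(-15 - 21/10) = -26379 + 2*(-21/10)/(-171/10) = -26379 + 2*(-21/10)*(-10/171) = -26379 + 14/57 = -1503589/57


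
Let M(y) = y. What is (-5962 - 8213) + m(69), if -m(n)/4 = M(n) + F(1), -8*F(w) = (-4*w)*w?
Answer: -14453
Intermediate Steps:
F(w) = w²/2 (F(w) = -(-4*w)*w/8 = -(-1)*w²/2 = w²/2)
m(n) = -2 - 4*n (m(n) = -4*(n + (½)*1²) = -4*(n + (½)*1) = -4*(n + ½) = -4*(½ + n) = -2 - 4*n)
(-5962 - 8213) + m(69) = (-5962 - 8213) + (-2 - 4*69) = -14175 + (-2 - 276) = -14175 - 278 = -14453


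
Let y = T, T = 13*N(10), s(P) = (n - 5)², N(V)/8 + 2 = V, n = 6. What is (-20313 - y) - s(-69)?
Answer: -21146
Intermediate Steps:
N(V) = -16 + 8*V
s(P) = 1 (s(P) = (6 - 5)² = 1² = 1)
T = 832 (T = 13*(-16 + 8*10) = 13*(-16 + 80) = 13*64 = 832)
y = 832
(-20313 - y) - s(-69) = (-20313 - 1*832) - 1*1 = (-20313 - 832) - 1 = -21145 - 1 = -21146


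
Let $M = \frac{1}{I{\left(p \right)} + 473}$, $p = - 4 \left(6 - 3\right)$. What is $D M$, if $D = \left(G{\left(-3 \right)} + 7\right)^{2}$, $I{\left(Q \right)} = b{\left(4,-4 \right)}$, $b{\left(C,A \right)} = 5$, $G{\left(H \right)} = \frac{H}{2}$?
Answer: $\frac{121}{1912} \approx 0.063285$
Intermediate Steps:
$G{\left(H \right)} = \frac{H}{2}$ ($G{\left(H \right)} = H \frac{1}{2} = \frac{H}{2}$)
$p = -12$ ($p = \left(-4\right) 3 = -12$)
$I{\left(Q \right)} = 5$
$D = \frac{121}{4}$ ($D = \left(\frac{1}{2} \left(-3\right) + 7\right)^{2} = \left(- \frac{3}{2} + 7\right)^{2} = \left(\frac{11}{2}\right)^{2} = \frac{121}{4} \approx 30.25$)
$M = \frac{1}{478}$ ($M = \frac{1}{5 + 473} = \frac{1}{478} \approx 0.002092$)
$D M = \frac{121}{4} \cdot \frac{1}{478} = \frac{121}{1912}$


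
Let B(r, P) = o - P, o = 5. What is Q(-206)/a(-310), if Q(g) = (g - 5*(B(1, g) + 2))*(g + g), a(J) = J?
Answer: -8446/5 ≈ -1689.2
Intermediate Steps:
B(r, P) = 5 - P
Q(g) = 2*g*(-35 + 6*g) (Q(g) = (g - 5*((5 - g) + 2))*(g + g) = (g - 5*(7 - g))*(2*g) = (g + (-35 + 5*g))*(2*g) = (-35 + 6*g)*(2*g) = 2*g*(-35 + 6*g))
Q(-206)/a(-310) = (2*(-206)*(-35 + 6*(-206)))/(-310) = (2*(-206)*(-35 - 1236))*(-1/310) = (2*(-206)*(-1271))*(-1/310) = 523652*(-1/310) = -8446/5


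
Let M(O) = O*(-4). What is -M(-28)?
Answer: -112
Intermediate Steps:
M(O) = -4*O
-M(-28) = -(-4)*(-28) = -1*112 = -112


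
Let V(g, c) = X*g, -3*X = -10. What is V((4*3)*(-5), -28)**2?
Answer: 40000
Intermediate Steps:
X = 10/3 (X = -1/3*(-10) = 10/3 ≈ 3.3333)
V(g, c) = 10*g/3
V((4*3)*(-5), -28)**2 = (10*((4*3)*(-5))/3)**2 = (10*(12*(-5))/3)**2 = ((10/3)*(-60))**2 = (-200)**2 = 40000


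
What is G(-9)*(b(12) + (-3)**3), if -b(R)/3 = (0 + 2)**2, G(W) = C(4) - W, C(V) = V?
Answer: -507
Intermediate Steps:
G(W) = 4 - W
b(R) = -12 (b(R) = -3*(0 + 2)**2 = -3*2**2 = -3*4 = -12)
G(-9)*(b(12) + (-3)**3) = (4 - 1*(-9))*(-12 + (-3)**3) = (4 + 9)*(-12 - 27) = 13*(-39) = -507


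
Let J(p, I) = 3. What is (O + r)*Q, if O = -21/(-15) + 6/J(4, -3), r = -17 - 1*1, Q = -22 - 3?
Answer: 365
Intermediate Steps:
Q = -25
r = -18 (r = -17 - 1 = -18)
O = 17/5 (O = -21/(-15) + 6/3 = -21*(-1/15) + 6*(⅓) = 7/5 + 2 = 17/5 ≈ 3.4000)
(O + r)*Q = (17/5 - 18)*(-25) = -73/5*(-25) = 365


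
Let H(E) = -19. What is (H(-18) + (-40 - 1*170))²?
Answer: 52441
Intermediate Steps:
(H(-18) + (-40 - 1*170))² = (-19 + (-40 - 1*170))² = (-19 + (-40 - 170))² = (-19 - 210)² = (-229)² = 52441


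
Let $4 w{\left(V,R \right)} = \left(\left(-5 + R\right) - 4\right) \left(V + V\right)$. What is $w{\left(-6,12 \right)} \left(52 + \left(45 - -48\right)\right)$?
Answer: $-1305$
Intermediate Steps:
$w{\left(V,R \right)} = \frac{V \left(-9 + R\right)}{2}$ ($w{\left(V,R \right)} = \frac{\left(\left(-5 + R\right) - 4\right) \left(V + V\right)}{4} = \frac{\left(-9 + R\right) 2 V}{4} = \frac{2 V \left(-9 + R\right)}{4} = \frac{V \left(-9 + R\right)}{2}$)
$w{\left(-6,12 \right)} \left(52 + \left(45 - -48\right)\right) = \frac{1}{2} \left(-6\right) \left(-9 + 12\right) \left(52 + \left(45 - -48\right)\right) = \frac{1}{2} \left(-6\right) 3 \left(52 + \left(45 + 48\right)\right) = - 9 \left(52 + 93\right) = \left(-9\right) 145 = -1305$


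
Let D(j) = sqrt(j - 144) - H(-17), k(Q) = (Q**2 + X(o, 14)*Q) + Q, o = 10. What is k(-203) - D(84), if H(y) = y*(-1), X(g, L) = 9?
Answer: 39196 - 2*I*sqrt(15) ≈ 39196.0 - 7.746*I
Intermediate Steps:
H(y) = -y
k(Q) = Q**2 + 10*Q (k(Q) = (Q**2 + 9*Q) + Q = Q**2 + 10*Q)
D(j) = -17 + sqrt(-144 + j) (D(j) = sqrt(j - 144) - (-1)*(-17) = sqrt(-144 + j) - 1*17 = sqrt(-144 + j) - 17 = -17 + sqrt(-144 + j))
k(-203) - D(84) = -203*(10 - 203) - (-17 + sqrt(-144 + 84)) = -203*(-193) - (-17 + sqrt(-60)) = 39179 - (-17 + 2*I*sqrt(15)) = 39179 + (17 - 2*I*sqrt(15)) = 39196 - 2*I*sqrt(15)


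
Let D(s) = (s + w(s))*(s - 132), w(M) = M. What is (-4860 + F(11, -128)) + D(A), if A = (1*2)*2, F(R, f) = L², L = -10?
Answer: -5784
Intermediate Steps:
F(R, f) = 100 (F(R, f) = (-10)² = 100)
A = 4 (A = 2*2 = 4)
D(s) = 2*s*(-132 + s) (D(s) = (s + s)*(s - 132) = (2*s)*(-132 + s) = 2*s*(-132 + s))
(-4860 + F(11, -128)) + D(A) = (-4860 + 100) + 2*4*(-132 + 4) = -4760 + 2*4*(-128) = -4760 - 1024 = -5784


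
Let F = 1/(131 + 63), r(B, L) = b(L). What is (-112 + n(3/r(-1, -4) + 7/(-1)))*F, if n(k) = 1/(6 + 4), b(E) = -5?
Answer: -1119/1940 ≈ -0.57680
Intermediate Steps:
r(B, L) = -5
n(k) = ⅒ (n(k) = 1/10 = ⅒)
F = 1/194 ≈ 0.0051546
(-112 + n(3/r(-1, -4) + 7/(-1)))*F = (-112 + ⅒)*(1/194) = -1119/10*1/194 = -1119/1940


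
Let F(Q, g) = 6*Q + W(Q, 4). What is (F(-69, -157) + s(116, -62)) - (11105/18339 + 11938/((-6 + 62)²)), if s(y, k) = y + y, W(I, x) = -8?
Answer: -5590433011/28755552 ≈ -194.41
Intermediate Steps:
s(y, k) = 2*y
F(Q, g) = -8 + 6*Q (F(Q, g) = 6*Q - 8 = -8 + 6*Q)
(F(-69, -157) + s(116, -62)) - (11105/18339 + 11938/((-6 + 62)²)) = ((-8 + 6*(-69)) + 2*116) - (11105/18339 + 11938/((-6 + 62)²)) = ((-8 - 414) + 232) - (11105*(1/18339) + 11938/(56²)) = (-422 + 232) - (11105/18339 + 11938/3136) = -190 - (11105/18339 + 11938*(1/3136)) = -190 - (11105/18339 + 5969/1568) = -190 - 1*126878131/28755552 = -190 - 126878131/28755552 = -5590433011/28755552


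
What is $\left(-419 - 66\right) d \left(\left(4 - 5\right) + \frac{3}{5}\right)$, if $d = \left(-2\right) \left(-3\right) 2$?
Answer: $2328$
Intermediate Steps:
$d = 12$ ($d = 6 \cdot 2 = 12$)
$\left(-419 - 66\right) d \left(\left(4 - 5\right) + \frac{3}{5}\right) = \left(-419 - 66\right) 12 \left(\left(4 - 5\right) + \frac{3}{5}\right) = - 485 \cdot 12 \left(-1 + 3 \cdot \frac{1}{5}\right) = - 485 \cdot 12 \left(-1 + \frac{3}{5}\right) = - 485 \cdot 12 \left(- \frac{2}{5}\right) = \left(-485\right) \left(- \frac{24}{5}\right) = 2328$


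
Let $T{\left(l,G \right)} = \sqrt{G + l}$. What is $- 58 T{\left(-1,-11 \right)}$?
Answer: $- 116 i \sqrt{3} \approx - 200.92 i$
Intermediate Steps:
$- 58 T{\left(-1,-11 \right)} = - 58 \sqrt{-11 - 1} = - 58 \sqrt{-12} = - 58 \cdot 2 i \sqrt{3} = - 116 i \sqrt{3}$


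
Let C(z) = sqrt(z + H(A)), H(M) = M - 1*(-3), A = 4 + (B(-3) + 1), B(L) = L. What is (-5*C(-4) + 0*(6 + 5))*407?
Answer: -2035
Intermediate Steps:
A = 2 (A = 4 + (-3 + 1) = 4 - 2 = 2)
H(M) = 3 + M (H(M) = M + 3 = 3 + M)
C(z) = sqrt(5 + z) (C(z) = sqrt(z + (3 + 2)) = sqrt(z + 5) = sqrt(5 + z))
(-5*C(-4) + 0*(6 + 5))*407 = (-5*sqrt(5 - 4) + 0*(6 + 5))*407 = (-5*sqrt(1) + 0*11)*407 = (-5*1 + 0)*407 = (-5 + 0)*407 = -5*407 = -2035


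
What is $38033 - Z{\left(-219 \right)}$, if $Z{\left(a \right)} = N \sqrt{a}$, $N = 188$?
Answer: $38033 - 188 i \sqrt{219} \approx 38033.0 - 2782.1 i$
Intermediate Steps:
$Z{\left(a \right)} = 188 \sqrt{a}$
$38033 - Z{\left(-219 \right)} = 38033 - 188 \sqrt{-219} = 38033 - 188 i \sqrt{219}$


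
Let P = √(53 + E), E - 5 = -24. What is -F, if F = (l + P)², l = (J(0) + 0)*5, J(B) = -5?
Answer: -659 + 50*√34 ≈ -367.45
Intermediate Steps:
E = -19 (E = 5 - 24 = -19)
P = √34 (P = √(53 - 19) = √34 ≈ 5.8309)
l = -25 (l = (-5 + 0)*5 = -5*5 = -25)
F = (-25 + √34)² ≈ 367.45
-F = -(25 - √34)²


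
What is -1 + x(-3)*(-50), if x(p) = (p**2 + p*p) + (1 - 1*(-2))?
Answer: -1051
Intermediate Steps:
x(p) = 3 + 2*p**2 (x(p) = (p**2 + p**2) + (1 + 2) = 2*p**2 + 3 = 3 + 2*p**2)
-1 + x(-3)*(-50) = -1 + (3 + 2*(-3)**2)*(-50) = -1 + (3 + 2*9)*(-50) = -1 + (3 + 18)*(-50) = -1 + 21*(-50) = -1 - 1050 = -1051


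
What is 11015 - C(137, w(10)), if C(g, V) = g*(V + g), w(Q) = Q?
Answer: -9124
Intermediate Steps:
11015 - C(137, w(10)) = 11015 - 137*(10 + 137) = 11015 - 137*147 = 11015 - 1*20139 = 11015 - 20139 = -9124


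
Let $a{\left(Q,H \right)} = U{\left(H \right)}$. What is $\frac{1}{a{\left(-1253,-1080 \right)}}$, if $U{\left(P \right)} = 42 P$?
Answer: $- \frac{1}{45360} \approx -2.2046 \cdot 10^{-5}$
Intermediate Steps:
$a{\left(Q,H \right)} = 42 H$
$\frac{1}{a{\left(-1253,-1080 \right)}} = \frac{1}{42 \left(-1080\right)} = \frac{1}{-45360} = - \frac{1}{45360}$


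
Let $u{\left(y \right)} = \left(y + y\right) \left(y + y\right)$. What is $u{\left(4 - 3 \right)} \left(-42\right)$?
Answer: $-168$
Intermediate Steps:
$u{\left(y \right)} = 4 y^{2}$ ($u{\left(y \right)} = 2 y 2 y = 4 y^{2}$)
$u{\left(4 - 3 \right)} \left(-42\right) = 4 \left(4 - 3\right)^{2} \left(-42\right) = 4 \cdot 1^{2} \left(-42\right) = 4 \cdot 1 \left(-42\right) = 4 \left(-42\right) = -168$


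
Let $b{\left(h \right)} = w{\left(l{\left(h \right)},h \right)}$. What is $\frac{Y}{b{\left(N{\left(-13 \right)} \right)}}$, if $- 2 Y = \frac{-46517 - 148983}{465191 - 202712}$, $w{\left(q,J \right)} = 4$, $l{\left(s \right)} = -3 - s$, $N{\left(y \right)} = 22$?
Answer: $\frac{48875}{524958} \approx 0.093103$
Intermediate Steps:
$b{\left(h \right)} = 4$
$Y = \frac{97750}{262479}$ ($Y = - \frac{\left(-46517 - 148983\right) \frac{1}{465191 - 202712}}{2} = - \frac{\left(-195500\right) \frac{1}{262479}}{2} = \left(- \frac{1}{2}\right) \left(- \frac{195500}{262479}\right) = \frac{97750}{262479} \approx 0.37241$)
$\frac{Y}{b{\left(N{\left(-13 \right)} \right)}} = \frac{97750}{262479 \cdot 4} = \frac{97750}{262479} \cdot \frac{1}{4} = \frac{48875}{524958}$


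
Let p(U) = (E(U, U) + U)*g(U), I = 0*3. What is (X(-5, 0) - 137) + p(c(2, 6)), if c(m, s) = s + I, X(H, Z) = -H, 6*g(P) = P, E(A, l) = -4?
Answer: -130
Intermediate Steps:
I = 0
g(P) = P/6
c(m, s) = s (c(m, s) = s + 0 = s)
p(U) = U*(-4 + U)/6 (p(U) = (-4 + U)*(U/6) = U*(-4 + U)/6)
(X(-5, 0) - 137) + p(c(2, 6)) = (-1*(-5) - 137) + (⅙)*6*(-4 + 6) = (5 - 137) + (⅙)*6*2 = -132 + 2 = -130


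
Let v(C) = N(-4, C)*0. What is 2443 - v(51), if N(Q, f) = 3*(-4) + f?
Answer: 2443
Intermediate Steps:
N(Q, f) = -12 + f
v(C) = 0 (v(C) = (-12 + C)*0 = 0)
2443 - v(51) = 2443 - 1*0 = 2443 + 0 = 2443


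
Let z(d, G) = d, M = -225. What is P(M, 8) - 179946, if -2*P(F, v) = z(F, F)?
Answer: -359667/2 ≈ -1.7983e+5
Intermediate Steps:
P(F, v) = -F/2
P(M, 8) - 179946 = -1/2*(-225) - 179946 = 225/2 - 179946 = -359667/2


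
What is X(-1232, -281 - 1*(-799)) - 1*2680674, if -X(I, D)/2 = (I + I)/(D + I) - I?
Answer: -136840390/51 ≈ -2.6831e+6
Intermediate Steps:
X(I, D) = 2*I - 4*I/(D + I) (X(I, D) = -2*((I + I)/(D + I) - I) = -2*((2*I)/(D + I) - I) = -2*(2*I/(D + I) - I) = -2*(-I + 2*I/(D + I)) = 2*I - 4*I/(D + I))
X(-1232, -281 - 1*(-799)) - 1*2680674 = 2*(-1232)*(-2 + (-281 - 1*(-799)) - 1232)/((-281 - 1*(-799)) - 1232) - 1*2680674 = 2*(-1232)*(-2 + (-281 + 799) - 1232)/((-281 + 799) - 1232) - 2680674 = 2*(-1232)*(-2 + 518 - 1232)/(518 - 1232) - 2680674 = 2*(-1232)*(-716)/(-714) - 2680674 = 2*(-1232)*(-1/714)*(-716) - 2680674 = -126016/51 - 2680674 = -136840390/51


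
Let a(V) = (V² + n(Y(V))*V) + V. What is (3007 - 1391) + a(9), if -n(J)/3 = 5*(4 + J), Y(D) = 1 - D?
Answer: 2246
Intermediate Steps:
n(J) = -60 - 15*J (n(J) = -15*(4 + J) = -3*(20 + 5*J) = -60 - 15*J)
a(V) = V + V² + V*(-75 + 15*V) (a(V) = (V² + (-60 - 15*(1 - V))*V) + V = (V² + (-60 + (-15 + 15*V))*V) + V = (V² + (-75 + 15*V)*V) + V = (V² + V*(-75 + 15*V)) + V = V + V² + V*(-75 + 15*V))
(3007 - 1391) + a(9) = (3007 - 1391) + 2*9*(-37 + 8*9) = 1616 + 2*9*(-37 + 72) = 1616 + 2*9*35 = 1616 + 630 = 2246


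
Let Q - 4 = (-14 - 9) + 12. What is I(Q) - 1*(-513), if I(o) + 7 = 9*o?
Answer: 443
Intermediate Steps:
Q = -7 (Q = 4 + ((-14 - 9) + 12) = 4 + (-23 + 12) = 4 - 11 = -7)
I(o) = -7 + 9*o
I(Q) - 1*(-513) = (-7 + 9*(-7)) - 1*(-513) = (-7 - 63) + 513 = -70 + 513 = 443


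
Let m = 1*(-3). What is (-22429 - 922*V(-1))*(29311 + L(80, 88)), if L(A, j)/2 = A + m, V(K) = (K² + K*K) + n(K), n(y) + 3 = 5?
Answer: -769537405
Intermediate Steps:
m = -3
n(y) = 2 (n(y) = -3 + 5 = 2)
V(K) = 2 + 2*K² (V(K) = (K² + K*K) + 2 = (K² + K²) + 2 = 2*K² + 2 = 2 + 2*K²)
L(A, j) = -6 + 2*A (L(A, j) = 2*(A - 3) = 2*(-3 + A) = -6 + 2*A)
(-22429 - 922*V(-1))*(29311 + L(80, 88)) = (-22429 - 922*(2 + 2*(-1)²))*(29311 + (-6 + 2*80)) = (-22429 - 922*(2 + 2*1))*(29311 + (-6 + 160)) = (-22429 - 922*(2 + 2))*(29311 + 154) = (-22429 - 922*4)*29465 = (-22429 - 3688)*29465 = -26117*29465 = -769537405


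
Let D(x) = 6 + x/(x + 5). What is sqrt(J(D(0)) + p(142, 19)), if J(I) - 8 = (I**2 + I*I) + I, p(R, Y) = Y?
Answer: sqrt(105) ≈ 10.247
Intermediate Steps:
D(x) = 6 + x/(5 + x)
J(I) = 8 + I + 2*I**2 (J(I) = 8 + ((I**2 + I*I) + I) = 8 + ((I**2 + I**2) + I) = 8 + (2*I**2 + I) = 8 + (I + 2*I**2) = 8 + I + 2*I**2)
sqrt(J(D(0)) + p(142, 19)) = sqrt((8 + (30 + 7*0)/(5 + 0) + 2*((30 + 7*0)/(5 + 0))**2) + 19) = sqrt((8 + (30 + 0)/5 + 2*((30 + 0)/5)**2) + 19) = sqrt((8 + (1/5)*30 + 2*((1/5)*30)**2) + 19) = sqrt((8 + 6 + 2*6**2) + 19) = sqrt((8 + 6 + 2*36) + 19) = sqrt((8 + 6 + 72) + 19) = sqrt(86 + 19) = sqrt(105)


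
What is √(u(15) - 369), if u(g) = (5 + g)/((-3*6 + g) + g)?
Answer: I*√3306/3 ≈ 19.166*I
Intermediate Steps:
u(g) = (5 + g)/(-18 + 2*g) (u(g) = (5 + g)/((-18 + g) + g) = (5 + g)/(-18 + 2*g))
√(u(15) - 369) = √((5 + 15)/(2*(-9 + 15)) - 369) = √((½)*20/6 - 369) = √((½)*(⅙)*20 - 369) = √(5/3 - 369) = √(-1102/3) = I*√3306/3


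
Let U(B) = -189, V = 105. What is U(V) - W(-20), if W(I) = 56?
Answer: -245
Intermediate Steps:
U(V) - W(-20) = -189 - 1*56 = -189 - 56 = -245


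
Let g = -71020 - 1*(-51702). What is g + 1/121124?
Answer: -2339873431/121124 ≈ -19318.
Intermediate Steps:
g = -19318 (g = -71020 + 51702 = -19318)
g + 1/121124 = -19318 + 1/121124 = -2339873431/121124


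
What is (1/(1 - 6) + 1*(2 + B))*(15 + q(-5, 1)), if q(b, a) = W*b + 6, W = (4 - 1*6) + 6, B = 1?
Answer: 14/5 ≈ 2.8000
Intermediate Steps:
W = 4 (W = (4 - 6) + 6 = -2 + 6 = 4)
q(b, a) = 6 + 4*b (q(b, a) = 4*b + 6 = 6 + 4*b)
(1/(1 - 6) + 1*(2 + B))*(15 + q(-5, 1)) = (1/(1 - 6) + 1*(2 + 1))*(15 + (6 + 4*(-5))) = (1/(-5) + 1*3)*(15 + (6 - 20)) = (-⅕ + 3)*(15 - 14) = (14/5)*1 = 14/5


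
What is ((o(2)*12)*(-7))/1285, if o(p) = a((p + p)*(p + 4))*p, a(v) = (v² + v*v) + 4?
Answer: -194208/1285 ≈ -151.13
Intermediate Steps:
a(v) = 4 + 2*v² (a(v) = (v² + v²) + 4 = 2*v² + 4 = 4 + 2*v²)
o(p) = p*(4 + 8*p²*(4 + p)²) (o(p) = (4 + 2*((p + p)*(p + 4))²)*p = (4 + 2*((2*p)*(4 + p))²)*p = (4 + 2*(2*p*(4 + p))²)*p = (4 + 2*(4*p²*(4 + p)²))*p = (4 + 8*p²*(4 + p)²)*p = p*(4 + 8*p²*(4 + p)²))
((o(2)*12)*(-7))/1285 = (((4*2 + 8*2³*(4 + 2)²)*12)*(-7))/1285 = (((8 + 8*8*6²)*12)*(-7))*(1/1285) = (((8 + 8*8*36)*12)*(-7))*(1/1285) = (((8 + 2304)*12)*(-7))*(1/1285) = ((2312*12)*(-7))*(1/1285) = (27744*(-7))*(1/1285) = -194208*1/1285 = -194208/1285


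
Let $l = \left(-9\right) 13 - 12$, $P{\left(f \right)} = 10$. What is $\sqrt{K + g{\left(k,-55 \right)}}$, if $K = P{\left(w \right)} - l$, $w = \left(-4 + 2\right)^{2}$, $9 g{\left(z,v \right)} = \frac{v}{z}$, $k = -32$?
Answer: $\frac{\sqrt{80174}}{24} \approx 11.798$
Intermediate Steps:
$g{\left(z,v \right)} = \frac{v}{9 z}$ ($g{\left(z,v \right)} = \frac{v \frac{1}{z}}{9} = \frac{v}{9 z}$)
$w = 4$ ($w = \left(-2\right)^{2} = 4$)
$l = -129$ ($l = -117 - 12 = -129$)
$K = 139$ ($K = 10 - -129 = 10 + 129 = 139$)
$\sqrt{K + g{\left(k,-55 \right)}} = \sqrt{139 + \frac{1}{9} \left(-55\right) \frac{1}{-32}} = \sqrt{139 + \frac{1}{9} \left(-55\right) \left(- \frac{1}{32}\right)} = \sqrt{139 + \frac{55}{288}} = \sqrt{\frac{40087}{288}} = \frac{\sqrt{80174}}{24}$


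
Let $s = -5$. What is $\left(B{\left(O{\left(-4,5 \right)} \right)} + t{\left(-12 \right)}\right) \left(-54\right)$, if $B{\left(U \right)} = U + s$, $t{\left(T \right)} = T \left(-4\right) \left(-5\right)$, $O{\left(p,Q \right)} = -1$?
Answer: $13284$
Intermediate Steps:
$t{\left(T \right)} = 20 T$ ($t{\left(T \right)} = - 4 T \left(-5\right) = 20 T$)
$B{\left(U \right)} = -5 + U$ ($B{\left(U \right)} = U - 5 = -5 + U$)
$\left(B{\left(O{\left(-4,5 \right)} \right)} + t{\left(-12 \right)}\right) \left(-54\right) = \left(\left(-5 - 1\right) + 20 \left(-12\right)\right) \left(-54\right) = \left(-6 - 240\right) \left(-54\right) = \left(-246\right) \left(-54\right) = 13284$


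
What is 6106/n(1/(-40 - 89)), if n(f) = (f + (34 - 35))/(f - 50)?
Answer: 19694903/65 ≈ 3.0300e+5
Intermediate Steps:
n(f) = (-1 + f)/(-50 + f) (n(f) = (f - 1)/(-50 + f) = (-1 + f)/(-50 + f))
6106/n(1/(-40 - 89)) = 6106/(((-1 + 1/(-40 - 89))/(-50 + 1/(-40 - 89)))) = 6106/(((-1 + 1/(-129))/(-50 + 1/(-129)))) = 6106/(((-1 - 1/129)/(-50 - 1/129))) = 6106/((-130/129/(-6451/129))) = 6106/((-129/6451*(-130/129))) = 6106/(130/6451) = 6106*(6451/130) = 19694903/65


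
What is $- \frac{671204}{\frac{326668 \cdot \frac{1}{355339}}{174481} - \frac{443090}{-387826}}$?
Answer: $- \frac{8069608750405755501868}{13735832089923039} \approx -5.8749 \cdot 10^{5}$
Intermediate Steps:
$- \frac{671204}{\frac{326668 \cdot \frac{1}{355339}}{174481} - \frac{443090}{-387826}} = - \frac{671204}{326668 \cdot \frac{1}{355339} \cdot \frac{1}{174481} - - \frac{221545}{193913}} = - \frac{671204}{\frac{326668}{355339} \cdot \frac{1}{174481} + \frac{221545}{193913}} = - \frac{671204}{\frac{326668}{61999904059} + \frac{221545}{193913}} = - \frac{671204}{\frac{13735832089923039}{12022587395792867}} = \left(-671204\right) \frac{12022587395792867}{13735832089923039} = - \frac{8069608750405755501868}{13735832089923039}$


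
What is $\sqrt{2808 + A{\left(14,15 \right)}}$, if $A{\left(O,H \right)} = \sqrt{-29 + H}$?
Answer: $\sqrt{2808 + i \sqrt{14}} \approx 52.991 + 0.0353 i$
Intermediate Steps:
$\sqrt{2808 + A{\left(14,15 \right)}} = \sqrt{2808 + \sqrt{-29 + 15}} = \sqrt{2808 + \sqrt{-14}} = \sqrt{2808 + i \sqrt{14}}$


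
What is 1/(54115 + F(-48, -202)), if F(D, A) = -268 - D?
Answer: 1/53895 ≈ 1.8555e-5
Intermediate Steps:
1/(54115 + F(-48, -202)) = 1/(54115 + (-268 - 1*(-48))) = 1/(54115 + (-268 + 48)) = 1/(54115 - 220) = 1/53895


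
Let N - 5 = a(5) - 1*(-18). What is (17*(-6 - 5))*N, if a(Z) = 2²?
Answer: -5049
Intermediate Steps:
a(Z) = 4
N = 27 (N = 5 + (4 - 1*(-18)) = 5 + (4 + 18) = 5 + 22 = 27)
(17*(-6 - 5))*N = (17*(-6 - 5))*27 = (17*(-11))*27 = -187*27 = -5049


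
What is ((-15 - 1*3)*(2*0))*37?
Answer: 0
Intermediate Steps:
((-15 - 1*3)*(2*0))*37 = ((-15 - 3)*0)*37 = -18*0*37 = 0*37 = 0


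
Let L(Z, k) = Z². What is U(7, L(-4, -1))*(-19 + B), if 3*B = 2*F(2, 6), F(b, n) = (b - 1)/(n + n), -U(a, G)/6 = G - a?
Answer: 1023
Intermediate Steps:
U(a, G) = -6*G + 6*a (U(a, G) = -6*(G - a) = -6*G + 6*a)
F(b, n) = (-1 + b)/(2*n) (F(b, n) = (-1 + b)/((2*n)) = (-1 + b)*(1/(2*n)) = (-1 + b)/(2*n))
B = 1/18 (B = (2*((½)*(-1 + 2)/6))/3 = (2*((½)*(⅙)*1))/3 = (2*(1/12))/3 = (⅓)*(⅙) = 1/18 ≈ 0.055556)
U(7, L(-4, -1))*(-19 + B) = (-6*(-4)² + 6*7)*(-19 + 1/18) = (-6*16 + 42)*(-341/18) = (-96 + 42)*(-341/18) = -54*(-341/18) = 1023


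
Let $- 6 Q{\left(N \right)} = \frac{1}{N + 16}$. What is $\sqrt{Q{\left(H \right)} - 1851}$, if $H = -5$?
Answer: $\frac{i \sqrt{8063022}}{66} \approx 43.023 i$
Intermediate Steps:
$Q{\left(N \right)} = - \frac{1}{6 \left(16 + N\right)}$ ($Q{\left(N \right)} = - \frac{1}{6 \left(N + 16\right)} = - \frac{1}{6 \left(16 + N\right)}$)
$\sqrt{Q{\left(H \right)} - 1851} = \sqrt{- \frac{1}{96 + 6 \left(-5\right)} - 1851} = \sqrt{- \frac{1}{96 - 30} - 1851} = \sqrt{- \frac{1}{66} - 1851} = \sqrt{- \frac{122167}{66}} = \frac{i \sqrt{8063022}}{66}$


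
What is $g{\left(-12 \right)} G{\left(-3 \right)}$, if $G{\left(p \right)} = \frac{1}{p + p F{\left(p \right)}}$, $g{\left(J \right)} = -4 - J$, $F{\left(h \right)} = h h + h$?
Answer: $- \frac{8}{21} \approx -0.38095$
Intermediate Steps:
$F{\left(h \right)} = h + h^{2}$ ($F{\left(h \right)} = h^{2} + h = h + h^{2}$)
$G{\left(p \right)} = \frac{1}{p + p^{2} \left(1 + p\right)}$ ($G{\left(p \right)} = \frac{1}{p + p p \left(1 + p\right)} = \frac{1}{p + p^{2} \left(1 + p\right)}$)
$g{\left(-12 \right)} G{\left(-3 \right)} = \left(-4 - -12\right) \frac{1}{\left(-3\right) \left(1 - 3 \left(1 - 3\right)\right)} = \left(-4 + 12\right) \left(- \frac{1}{3 \left(1 - -6\right)}\right) = 8 \left(- \frac{1}{3 \left(1 + 6\right)}\right) = 8 \left(- \frac{1}{3 \cdot 7}\right) = 8 \left(\left(- \frac{1}{3}\right) \frac{1}{7}\right) = 8 \left(- \frac{1}{21}\right) = - \frac{8}{21}$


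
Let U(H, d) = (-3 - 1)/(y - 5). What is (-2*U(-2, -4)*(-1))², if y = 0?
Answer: 64/25 ≈ 2.5600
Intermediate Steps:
U(H, d) = ⅘ (U(H, d) = (-3 - 1)/(0 - 5) = -4/(-5) = -4*(-⅕) = ⅘)
(-2*U(-2, -4)*(-1))² = (-2*⅘*(-1))² = (-8/5*(-1))² = (8/5)² = 64/25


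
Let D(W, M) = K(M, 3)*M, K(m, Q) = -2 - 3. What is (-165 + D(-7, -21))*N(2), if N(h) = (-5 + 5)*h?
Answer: 0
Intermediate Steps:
K(m, Q) = -5
N(h) = 0 (N(h) = 0*h = 0)
D(W, M) = -5*M
(-165 + D(-7, -21))*N(2) = (-165 - 5*(-21))*0 = (-165 + 105)*0 = -60*0 = 0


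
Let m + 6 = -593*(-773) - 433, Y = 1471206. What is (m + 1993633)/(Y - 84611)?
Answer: 14171/8015 ≈ 1.7681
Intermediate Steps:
m = 457950 (m = -6 + (-593*(-773) - 433) = -6 + (458389 - 433) = -6 + 457956 = 457950)
(m + 1993633)/(Y - 84611) = (457950 + 1993633)/(1471206 - 84611) = 2451583/1386595 = 2451583*(1/1386595) = 14171/8015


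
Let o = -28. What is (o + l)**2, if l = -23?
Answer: 2601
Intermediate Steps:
(o + l)**2 = (-28 - 23)**2 = (-51)**2 = 2601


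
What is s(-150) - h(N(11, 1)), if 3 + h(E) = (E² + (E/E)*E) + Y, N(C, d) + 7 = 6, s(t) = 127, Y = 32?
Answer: 98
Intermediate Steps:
N(C, d) = -1 (N(C, d) = -7 + 6 = -1)
h(E) = 29 + E + E² (h(E) = -3 + ((E² + (E/E)*E) + 32) = -3 + ((E² + 1*E) + 32) = -3 + ((E² + E) + 32) = -3 + ((E + E²) + 32) = -3 + (32 + E + E²) = 29 + E + E²)
s(-150) - h(N(11, 1)) = 127 - (29 - 1 + (-1)²) = 127 - (29 - 1 + 1) = 127 - 1*29 = 127 - 29 = 98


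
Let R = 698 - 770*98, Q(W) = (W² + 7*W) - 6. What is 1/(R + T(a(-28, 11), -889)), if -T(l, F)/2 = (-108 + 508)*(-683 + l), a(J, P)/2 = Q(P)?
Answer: 1/164438 ≈ 6.0813e-6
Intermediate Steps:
Q(W) = -6 + W² + 7*W
a(J, P) = -12 + 2*P² + 14*P (a(J, P) = 2*(-6 + P² + 7*P) = -12 + 2*P² + 14*P)
T(l, F) = 546400 - 800*l (T(l, F) = -2*(-108 + 508)*(-683 + l) = -800*(-683 + l) = -2*(-273200 + 400*l) = 546400 - 800*l)
R = -74762 (R = 698 - 75460 = -74762)
1/(R + T(a(-28, 11), -889)) = 1/(-74762 + (546400 - 800*(-12 + 2*11² + 14*11))) = 1/(-74762 + (546400 - 800*(-12 + 2*121 + 154))) = 1/(-74762 + (546400 - 800*(-12 + 242 + 154))) = 1/(-74762 + (546400 - 800*384)) = 1/(-74762 + (546400 - 307200)) = 1/(-74762 + 239200) = 1/164438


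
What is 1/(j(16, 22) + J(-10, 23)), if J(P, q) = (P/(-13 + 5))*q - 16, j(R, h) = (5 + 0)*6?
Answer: 4/171 ≈ 0.023392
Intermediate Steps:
j(R, h) = 30 (j(R, h) = 5*6 = 30)
J(P, q) = -16 - P*q/8 (J(P, q) = (P/(-8))*q - 16 = (-P/8)*q - 16 = -P*q/8 - 16 = -16 - P*q/8)
1/(j(16, 22) + J(-10, 23)) = 1/(30 + (-16 - ⅛*(-10)*23)) = 1/(30 + (-16 + 115/4)) = 1/(30 + 51/4) = 1/(171/4) = 4/171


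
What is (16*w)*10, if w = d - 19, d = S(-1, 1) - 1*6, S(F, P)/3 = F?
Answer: -4480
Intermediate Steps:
S(F, P) = 3*F
d = -9 (d = 3*(-1) - 1*6 = -3 - 6 = -9)
w = -28 (w = -9 - 19 = -28)
(16*w)*10 = (16*(-28))*10 = -448*10 = -4480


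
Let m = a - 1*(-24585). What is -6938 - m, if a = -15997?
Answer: -15526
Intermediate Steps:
m = 8588 (m = -15997 - 1*(-24585) = -15997 + 24585 = 8588)
-6938 - m = -6938 - 1*8588 = -6938 - 8588 = -15526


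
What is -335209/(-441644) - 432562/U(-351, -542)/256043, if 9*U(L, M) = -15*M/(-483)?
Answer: 36386308330603/21889029015380 ≈ 1.6623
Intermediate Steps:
U(L, M) = 5*M/1449 (U(L, M) = (-15*M/(-483))/9 = (-15*M*(-1/483))/9 = (5*M/161)/9 = 5*M/1449)
-335209/(-441644) - 432562/U(-351, -542)/256043 = -335209/(-441644) - 432562/((5/1449)*(-542))/256043 = -335209*(-1/441644) - 432562/(-2710/1449)*(1/256043) = 47887/63092 - 432562*(-1449/2710)*(1/256043) = 47887/63092 + (313391169/1355)*(1/256043) = 47887/63092 + 313391169/346938265 = 36386308330603/21889029015380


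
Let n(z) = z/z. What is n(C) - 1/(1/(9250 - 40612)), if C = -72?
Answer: 31363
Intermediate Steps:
n(z) = 1
n(C) - 1/(1/(9250 - 40612)) = 1 - 1/(1/(9250 - 40612)) = 1 - 1/(1/(-31362)) = 1 - 1/(-1/31362) = 1 - 1*(-31362) = 1 + 31362 = 31363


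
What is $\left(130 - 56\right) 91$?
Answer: $6734$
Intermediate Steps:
$\left(130 - 56\right) 91 = 74 \cdot 91 = 6734$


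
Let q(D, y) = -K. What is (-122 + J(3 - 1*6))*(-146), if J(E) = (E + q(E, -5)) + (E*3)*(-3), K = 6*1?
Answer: 15184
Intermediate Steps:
K = 6
q(D, y) = -6 (q(D, y) = -1*6 = -6)
J(E) = -6 - 8*E (J(E) = (E - 6) + (E*3)*(-3) = (-6 + E) + (3*E)*(-3) = (-6 + E) - 9*E = -6 - 8*E)
(-122 + J(3 - 1*6))*(-146) = (-122 + (-6 - 8*(3 - 1*6)))*(-146) = (-122 + (-6 - 8*(3 - 6)))*(-146) = (-122 + (-6 - 8*(-3)))*(-146) = (-122 + (-6 + 24))*(-146) = (-122 + 18)*(-146) = -104*(-146) = 15184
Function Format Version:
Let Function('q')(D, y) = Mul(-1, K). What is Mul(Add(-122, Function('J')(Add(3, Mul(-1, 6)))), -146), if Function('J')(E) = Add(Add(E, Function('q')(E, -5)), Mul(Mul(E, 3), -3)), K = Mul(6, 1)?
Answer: 15184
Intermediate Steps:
K = 6
Function('q')(D, y) = -6 (Function('q')(D, y) = Mul(-1, 6) = -6)
Function('J')(E) = Add(-6, Mul(-8, E)) (Function('J')(E) = Add(Add(E, -6), Mul(Mul(E, 3), -3)) = Add(Add(-6, E), Mul(Mul(3, E), -3)) = Add(Add(-6, E), Mul(-9, E)) = Add(-6, Mul(-8, E)))
Mul(Add(-122, Function('J')(Add(3, Mul(-1, 6)))), -146) = Mul(Add(-122, Add(-6, Mul(-8, Add(3, Mul(-1, 6))))), -146) = Mul(Add(-122, Add(-6, Mul(-8, Add(3, -6)))), -146) = Mul(Add(-122, Add(-6, Mul(-8, -3))), -146) = Mul(Add(-122, Add(-6, 24)), -146) = Mul(Add(-122, 18), -146) = Mul(-104, -146) = 15184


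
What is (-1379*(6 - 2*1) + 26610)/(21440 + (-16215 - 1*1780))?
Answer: 398/65 ≈ 6.1231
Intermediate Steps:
(-1379*(6 - 2*1) + 26610)/(21440 + (-16215 - 1*1780)) = (-1379*(6 - 2) + 26610)/(21440 + (-16215 - 1780)) = (-1379*4 + 26610)/(21440 - 17995) = (-5516 + 26610)/3445 = 21094*(1/3445) = 398/65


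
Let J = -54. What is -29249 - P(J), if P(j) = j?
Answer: -29195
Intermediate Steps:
-29249 - P(J) = -29249 - 1*(-54) = -29249 + 54 = -29195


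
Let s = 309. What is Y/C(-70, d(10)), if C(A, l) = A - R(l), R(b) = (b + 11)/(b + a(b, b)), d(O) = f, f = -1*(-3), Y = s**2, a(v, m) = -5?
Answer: -10609/7 ≈ -1515.6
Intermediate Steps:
Y = 95481 (Y = 309**2 = 95481)
f = 3
d(O) = 3
R(b) = (11 + b)/(-5 + b) (R(b) = (b + 11)/(b - 5) = (11 + b)/(-5 + b))
C(A, l) = A - (11 + l)/(-5 + l)
Y/C(-70, d(10)) = 95481/(((-11 - 1*3 - 70*(-5 + 3))/(-5 + 3))) = 95481/(((-11 - 3 - 70*(-2))/(-2))) = 95481/((-(-11 - 3 + 140)/2)) = 95481/((-1/2*126)) = 95481/(-63) = 95481*(-1/63) = -10609/7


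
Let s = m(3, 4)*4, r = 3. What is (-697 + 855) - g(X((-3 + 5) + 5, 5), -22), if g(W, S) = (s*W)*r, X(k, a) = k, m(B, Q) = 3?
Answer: -94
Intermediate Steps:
s = 12 (s = 3*4 = 12)
g(W, S) = 36*W (g(W, S) = (12*W)*3 = 36*W)
(-697 + 855) - g(X((-3 + 5) + 5, 5), -22) = (-697 + 855) - 36*((-3 + 5) + 5) = 158 - 36*(2 + 5) = 158 - 36*7 = 158 - 1*252 = 158 - 252 = -94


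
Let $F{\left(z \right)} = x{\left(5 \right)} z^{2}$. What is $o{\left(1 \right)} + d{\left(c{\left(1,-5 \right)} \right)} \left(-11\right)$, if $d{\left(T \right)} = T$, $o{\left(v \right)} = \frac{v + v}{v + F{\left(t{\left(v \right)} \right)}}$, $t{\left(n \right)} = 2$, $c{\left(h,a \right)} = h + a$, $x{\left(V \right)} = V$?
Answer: $\frac{926}{21} \approx 44.095$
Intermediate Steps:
$c{\left(h,a \right)} = a + h$
$F{\left(z \right)} = 5 z^{2}$
$o{\left(v \right)} = \frac{2 v}{20 + v}$ ($o{\left(v \right)} = \frac{v + v}{v + 5 \cdot 2^{2}} = \frac{2 v}{v + 5 \cdot 4} = \frac{2 v}{v + 20} = \frac{2 v}{20 + v}$)
$o{\left(1 \right)} + d{\left(c{\left(1,-5 \right)} \right)} \left(-11\right) = 2 \cdot 1 \frac{1}{20 + 1} + \left(-5 + 1\right) \left(-11\right) = 2 \cdot 1 \cdot \frac{1}{21} - -44 = 2 \cdot 1 \cdot \frac{1}{21} + 44 = \frac{2}{21} + 44 = \frac{926}{21}$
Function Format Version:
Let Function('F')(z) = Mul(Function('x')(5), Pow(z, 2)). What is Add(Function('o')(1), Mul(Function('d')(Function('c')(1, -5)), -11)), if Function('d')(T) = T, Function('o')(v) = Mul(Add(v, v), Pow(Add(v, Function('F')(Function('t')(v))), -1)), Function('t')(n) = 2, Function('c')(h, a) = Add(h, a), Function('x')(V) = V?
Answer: Rational(926, 21) ≈ 44.095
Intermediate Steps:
Function('c')(h, a) = Add(a, h)
Function('F')(z) = Mul(5, Pow(z, 2))
Function('o')(v) = Mul(2, v, Pow(Add(20, v), -1)) (Function('o')(v) = Mul(Add(v, v), Pow(Add(v, Mul(5, Pow(2, 2))), -1)) = Mul(Mul(2, v), Pow(Add(v, Mul(5, 4)), -1)) = Mul(Mul(2, v), Pow(Add(v, 20), -1)) = Mul(Mul(2, v), Pow(Add(20, v), -1)) = Mul(2, v, Pow(Add(20, v), -1)))
Add(Function('o')(1), Mul(Function('d')(Function('c')(1, -5)), -11)) = Add(Mul(2, 1, Pow(Add(20, 1), -1)), Mul(Add(-5, 1), -11)) = Add(Mul(2, 1, Pow(21, -1)), Mul(-4, -11)) = Add(Mul(2, 1, Rational(1, 21)), 44) = Add(Rational(2, 21), 44) = Rational(926, 21)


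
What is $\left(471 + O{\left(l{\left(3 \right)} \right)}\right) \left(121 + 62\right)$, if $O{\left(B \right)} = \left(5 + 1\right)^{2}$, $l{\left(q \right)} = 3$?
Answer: $92781$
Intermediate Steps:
$O{\left(B \right)} = 36$ ($O{\left(B \right)} = 6^{2} = 36$)
$\left(471 + O{\left(l{\left(3 \right)} \right)}\right) \left(121 + 62\right) = \left(471 + 36\right) \left(121 + 62\right) = 507 \cdot 183 = 92781$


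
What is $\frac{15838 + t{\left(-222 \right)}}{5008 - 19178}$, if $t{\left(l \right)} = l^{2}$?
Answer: $- \frac{32561}{7085} \approx -4.5958$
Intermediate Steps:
$\frac{15838 + t{\left(-222 \right)}}{5008 - 19178} = \frac{15838 + \left(-222\right)^{2}}{5008 - 19178} = \frac{15838 + 49284}{-14170} = 65122 \left(- \frac{1}{14170}\right) = - \frac{32561}{7085}$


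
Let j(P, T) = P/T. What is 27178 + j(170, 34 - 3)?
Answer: 842688/31 ≈ 27183.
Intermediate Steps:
27178 + j(170, 34 - 3) = 27178 + 170/(34 - 3) = 27178 + 170/31 = 842688/31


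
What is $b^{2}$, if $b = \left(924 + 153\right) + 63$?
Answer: $1299600$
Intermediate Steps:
$b = 1140$ ($b = 1077 + 63 = 1140$)
$b^{2} = 1140^{2} = 1299600$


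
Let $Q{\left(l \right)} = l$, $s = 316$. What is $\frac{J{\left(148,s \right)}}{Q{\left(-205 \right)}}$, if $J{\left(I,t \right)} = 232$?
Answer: $- \frac{232}{205} \approx -1.1317$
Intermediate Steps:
$\frac{J{\left(148,s \right)}}{Q{\left(-205 \right)}} = \frac{232}{-205} = 232 \left(- \frac{1}{205}\right) = - \frac{232}{205}$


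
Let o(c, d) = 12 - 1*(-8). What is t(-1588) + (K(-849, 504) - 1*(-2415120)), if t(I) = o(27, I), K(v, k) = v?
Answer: 2414291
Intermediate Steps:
o(c, d) = 20 (o(c, d) = 12 + 8 = 20)
t(I) = 20
t(-1588) + (K(-849, 504) - 1*(-2415120)) = 20 + (-849 - 1*(-2415120)) = 20 + (-849 + 2415120) = 20 + 2414271 = 2414291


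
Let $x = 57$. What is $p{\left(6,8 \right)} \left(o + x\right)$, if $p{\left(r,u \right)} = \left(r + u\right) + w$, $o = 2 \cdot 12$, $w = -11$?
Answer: $243$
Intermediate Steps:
$o = 24$
$p{\left(r,u \right)} = -11 + r + u$ ($p{\left(r,u \right)} = \left(r + u\right) - 11 = -11 + r + u$)
$p{\left(6,8 \right)} \left(o + x\right) = \left(-11 + 6 + 8\right) \left(24 + 57\right) = 3 \cdot 81 = 243$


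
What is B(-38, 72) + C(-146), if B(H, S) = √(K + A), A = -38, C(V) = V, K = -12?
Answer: -146 + 5*I*√2 ≈ -146.0 + 7.0711*I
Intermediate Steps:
B(H, S) = 5*I*√2 (B(H, S) = √(-12 - 38) = √(-50) = 5*I*√2)
B(-38, 72) + C(-146) = 5*I*√2 - 146 = -146 + 5*I*√2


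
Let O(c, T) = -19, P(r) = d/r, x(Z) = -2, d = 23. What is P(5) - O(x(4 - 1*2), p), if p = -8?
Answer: 118/5 ≈ 23.600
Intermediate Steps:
P(r) = 23/r
P(5) - O(x(4 - 1*2), p) = 23/5 - 1*(-19) = 23*(1/5) + 19 = 23/5 + 19 = 118/5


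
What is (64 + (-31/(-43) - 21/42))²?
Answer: 30503529/7396 ≈ 4124.3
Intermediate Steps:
(64 + (-31/(-43) - 21/42))² = (64 + (-31*(-1/43) - 21*1/42))² = (64 + (31/43 - ½))² = (64 + 19/86)² = (5523/86)² = 30503529/7396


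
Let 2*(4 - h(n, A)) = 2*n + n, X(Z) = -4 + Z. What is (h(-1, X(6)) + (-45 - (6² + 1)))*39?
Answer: -5967/2 ≈ -2983.5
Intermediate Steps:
h(n, A) = 4 - 3*n/2 (h(n, A) = 4 - (2*n + n)/2 = 4 - 3*n/2)
(h(-1, X(6)) + (-45 - (6² + 1)))*39 = ((4 - 3/2*(-1)) + (-45 - (6² + 1)))*39 = ((4 + 3/2) + (-45 - (36 + 1)))*39 = (11/2 + (-45 - 1*37))*39 = (11/2 + (-45 - 37))*39 = (11/2 - 82)*39 = -153/2*39 = -5967/2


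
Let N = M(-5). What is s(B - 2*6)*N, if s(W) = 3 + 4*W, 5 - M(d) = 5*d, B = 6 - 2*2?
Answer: -1110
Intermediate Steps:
B = 2 (B = 6 - 4 = 2)
M(d) = 5 - 5*d
N = 30 (N = 5 - 5*(-5) = 5 + 25 = 30)
s(B - 2*6)*N = (3 + 4*(2 - 2*6))*30 = (3 + 4*(2 - 12))*30 = (3 + 4*(-10))*30 = (3 - 40)*30 = -37*30 = -1110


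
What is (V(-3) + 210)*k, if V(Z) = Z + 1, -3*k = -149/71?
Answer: 30992/213 ≈ 145.50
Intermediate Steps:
k = 149/213 (k = -(-149)/(3*71) = -⅓*(-149/71) = 149/213 ≈ 0.69953)
V(Z) = 1 + Z
(V(-3) + 210)*k = ((1 - 3) + 210)*(149/213) = (-2 + 210)*(149/213) = 208*(149/213) = 30992/213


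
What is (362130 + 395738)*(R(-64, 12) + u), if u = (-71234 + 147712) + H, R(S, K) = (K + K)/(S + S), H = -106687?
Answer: -91578306049/4 ≈ -2.2895e+10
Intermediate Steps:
R(S, K) = K/S (R(S, K) = (2*K)/((2*S)) = (2*K)*(1/(2*S)) = K/S)
u = -30209 (u = (-71234 + 147712) - 106687 = 76478 - 106687 = -30209)
(362130 + 395738)*(R(-64, 12) + u) = (362130 + 395738)*(12/(-64) - 30209) = 757868*(12*(-1/64) - 30209) = 757868*(-3/16 - 30209) = 757868*(-483347/16) = -91578306049/4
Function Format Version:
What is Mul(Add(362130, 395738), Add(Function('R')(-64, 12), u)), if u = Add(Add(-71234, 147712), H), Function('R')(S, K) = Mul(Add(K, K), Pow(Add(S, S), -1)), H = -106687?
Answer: Rational(-91578306049, 4) ≈ -2.2895e+10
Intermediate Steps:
Function('R')(S, K) = Mul(K, Pow(S, -1)) (Function('R')(S, K) = Mul(Mul(2, K), Pow(Mul(2, S), -1)) = Mul(Mul(2, K), Mul(Rational(1, 2), Pow(S, -1))) = Mul(K, Pow(S, -1)))
u = -30209 (u = Add(Add(-71234, 147712), -106687) = Add(76478, -106687) = -30209)
Mul(Add(362130, 395738), Add(Function('R')(-64, 12), u)) = Mul(Add(362130, 395738), Add(Mul(12, Pow(-64, -1)), -30209)) = Mul(757868, Add(Mul(12, Rational(-1, 64)), -30209)) = Mul(757868, Add(Rational(-3, 16), -30209)) = Mul(757868, Rational(-483347, 16)) = Rational(-91578306049, 4)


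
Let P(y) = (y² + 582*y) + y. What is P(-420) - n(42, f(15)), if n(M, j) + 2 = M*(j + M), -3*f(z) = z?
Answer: -70012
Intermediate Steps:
P(y) = y² + 583*y
f(z) = -z/3
n(M, j) = -2 + M*(M + j) (n(M, j) = -2 + M*(j + M) = -2 + M*(M + j))
P(-420) - n(42, f(15)) = -420*(583 - 420) - (-2 + 42² + 42*(-⅓*15)) = -420*163 - (-2 + 1764 + 42*(-5)) = -68460 - (-2 + 1764 - 210) = -68460 - 1*1552 = -68460 - 1552 = -70012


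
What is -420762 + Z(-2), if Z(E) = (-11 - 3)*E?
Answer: -420734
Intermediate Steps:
Z(E) = -14*E
-420762 + Z(-2) = -420762 - 14*(-2) = -420762 + 28 = -420734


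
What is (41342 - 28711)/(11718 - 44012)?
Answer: -12631/32294 ≈ -0.39113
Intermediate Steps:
(41342 - 28711)/(11718 - 44012) = 12631/(-32294) = 12631*(-1/32294) = -12631/32294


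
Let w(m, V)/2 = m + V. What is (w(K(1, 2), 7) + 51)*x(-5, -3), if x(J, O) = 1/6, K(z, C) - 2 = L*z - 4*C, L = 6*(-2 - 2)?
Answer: ⅚ ≈ 0.83333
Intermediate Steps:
L = -24 (L = 6*(-4) = -24)
K(z, C) = 2 - 24*z - 4*C (K(z, C) = 2 + (-24*z - 4*C) = 2 - 24*z - 4*C)
x(J, O) = ⅙
w(m, V) = 2*V + 2*m (w(m, V) = 2*(m + V) = 2*(V + m) = 2*V + 2*m)
(w(K(1, 2), 7) + 51)*x(-5, -3) = ((2*7 + 2*(2 - 24*1 - 4*2)) + 51)*(⅙) = ((14 + 2*(2 - 24 - 8)) + 51)*(⅙) = ((14 + 2*(-30)) + 51)*(⅙) = ((14 - 60) + 51)*(⅙) = (-46 + 51)*(⅙) = 5*(⅙) = ⅚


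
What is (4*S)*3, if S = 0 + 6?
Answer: 72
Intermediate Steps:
S = 6
(4*S)*3 = (4*6)*3 = 24*3 = 72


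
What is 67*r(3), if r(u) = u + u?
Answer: 402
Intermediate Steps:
r(u) = 2*u
67*r(3) = 67*(2*3) = 67*6 = 402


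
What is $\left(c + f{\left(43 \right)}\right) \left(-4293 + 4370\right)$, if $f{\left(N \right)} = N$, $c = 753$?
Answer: $61292$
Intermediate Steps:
$\left(c + f{\left(43 \right)}\right) \left(-4293 + 4370\right) = \left(753 + 43\right) \left(-4293 + 4370\right) = 796 \cdot 77 = 61292$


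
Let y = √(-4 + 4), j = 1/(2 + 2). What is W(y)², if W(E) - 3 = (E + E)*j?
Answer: 9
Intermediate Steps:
j = ¼ (j = 1/4 = ¼ ≈ 0.25000)
y = 0 (y = √0 = 0)
W(E) = 3 + E/2 (W(E) = 3 + (E + E)*(¼) = 3 + (2*E)*(¼) = 3 + E/2)
W(y)² = (3 + (½)*0)² = (3 + 0)² = 3² = 9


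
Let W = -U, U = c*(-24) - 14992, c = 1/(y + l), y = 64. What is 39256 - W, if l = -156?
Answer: 558078/23 ≈ 24264.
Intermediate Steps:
c = -1/92 (c = 1/(64 - 156) = 1/(-92) = -1/92 ≈ -0.010870)
U = -344810/23 (U = -1/92*(-24) - 14992 = 6/23 - 14992 = -344810/23 ≈ -14992.)
W = 344810/23 (W = -1*(-344810/23) = 344810/23 ≈ 14992.)
39256 - W = 39256 - 1*344810/23 = 39256 - 344810/23 = 558078/23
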